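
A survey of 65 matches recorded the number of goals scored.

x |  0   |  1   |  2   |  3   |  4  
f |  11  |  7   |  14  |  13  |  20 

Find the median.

3

Cumulative frequencies: 11, 18, 32, 45, 65
n = 65, so the median is the value in position (n+1)/2 = 33.
Position 33 falls at value 3.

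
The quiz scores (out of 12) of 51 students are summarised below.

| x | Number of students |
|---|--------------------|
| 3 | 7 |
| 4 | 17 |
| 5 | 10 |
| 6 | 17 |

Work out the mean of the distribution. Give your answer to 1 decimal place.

Values: 3, 4, 5, 6
Σfx = 7×3 + 17×4 + 10×5 + 17×6 = 241
n = Σf = 51
Mean = 241 / 51 = 4.7255

4.7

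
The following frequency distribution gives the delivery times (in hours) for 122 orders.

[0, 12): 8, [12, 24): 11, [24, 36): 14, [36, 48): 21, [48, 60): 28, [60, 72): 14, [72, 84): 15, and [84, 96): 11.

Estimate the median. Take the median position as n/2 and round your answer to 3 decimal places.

51.000

Cumulative frequencies: 8, 19, 33, 54, 82, 96, 111, 122
n = 122; position = n/2 = 61.
This falls in the class [48, 60): L = 48, F = 54, f = 28, h = 12.
Median ≈ 48 + ((61 − 54) / 28) × 12 = 51.0000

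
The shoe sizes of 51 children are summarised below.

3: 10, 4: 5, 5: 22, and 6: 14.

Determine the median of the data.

5

Cumulative frequencies: 10, 15, 37, 51
n = 51, so the median is the value in position (n+1)/2 = 26.
Position 26 falls at value 5.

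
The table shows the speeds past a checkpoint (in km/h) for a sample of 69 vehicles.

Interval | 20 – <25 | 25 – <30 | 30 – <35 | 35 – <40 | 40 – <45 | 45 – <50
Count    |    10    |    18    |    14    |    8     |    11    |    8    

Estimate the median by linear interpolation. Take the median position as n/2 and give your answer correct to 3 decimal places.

32.321

Cumulative frequencies: 10, 28, 42, 50, 61, 69
n = 69; position = n/2 = 34.5.
This falls in the class 30 – <35: L = 30, F = 28, f = 14, h = 5.
Median ≈ 30 + ((34.5 − 28) / 14) × 5 = 32.3214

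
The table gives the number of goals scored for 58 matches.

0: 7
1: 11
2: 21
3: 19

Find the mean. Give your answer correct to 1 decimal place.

1.9

Values: 0, 1, 2, 3
Σfx = 7×0 + 11×1 + 21×2 + 19×3 = 110
n = Σf = 58
Mean = 110 / 58 = 1.8966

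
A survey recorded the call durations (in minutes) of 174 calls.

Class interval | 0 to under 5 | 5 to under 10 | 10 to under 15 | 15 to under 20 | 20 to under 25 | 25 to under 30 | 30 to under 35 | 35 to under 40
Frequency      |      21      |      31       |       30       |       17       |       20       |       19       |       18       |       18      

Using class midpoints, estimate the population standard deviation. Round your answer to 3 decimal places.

11.271

Midpoints: 2.5, 7.5, 12.5, 17.5, 22.5, 27.5, 32.5, 37.5
n = 174, Σfm = 3190, mean = 18.3333
Σfm² = 80587.5
Σf(m − x̄)² = Σfm² − (Σfm)²/n = 80587.5 − 3190²/174 = 22104.1667
Population variance = 22104.1667 / 174 = 127.0354
Standard deviation = √127.0354 = 11.2710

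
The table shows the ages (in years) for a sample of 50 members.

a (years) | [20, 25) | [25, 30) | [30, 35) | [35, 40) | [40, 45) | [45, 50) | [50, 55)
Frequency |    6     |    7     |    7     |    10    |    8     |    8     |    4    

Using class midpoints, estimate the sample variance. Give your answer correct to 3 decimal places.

84.092

Midpoints: 22.5, 27.5, 32.5, 37.5, 42.5, 47.5, 52.5
n = 50, Σfm = 1860, mean = 37.2000
Σfm² = 73312.5
Σf(m − x̄)² = Σfm² − (Σfm)²/n = 73312.5 − 1860²/50 = 4120.5000
Sample variance = 4120.5000 / 49 = 84.0918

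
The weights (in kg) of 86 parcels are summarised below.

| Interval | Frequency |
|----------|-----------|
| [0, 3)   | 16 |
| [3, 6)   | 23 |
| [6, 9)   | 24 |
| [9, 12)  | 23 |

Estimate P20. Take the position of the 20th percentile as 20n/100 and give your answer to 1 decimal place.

Cumulative frequencies: 16, 39, 63, 86
n = 86; position = 20n/100 = 17.2.
This falls in the class [3, 6): L = 3, F = 16, f = 23, h = 3.
20th percentile ≈ 3 + ((17.2 − 16) / 23) × 3 = 3.1565

3.2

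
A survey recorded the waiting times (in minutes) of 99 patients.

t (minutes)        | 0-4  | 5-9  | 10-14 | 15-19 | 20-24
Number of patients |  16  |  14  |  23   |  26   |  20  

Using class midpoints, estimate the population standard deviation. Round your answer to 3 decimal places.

Midpoints: 2, 7, 12, 17, 22
n = 99, Σfm = 1288, mean = 13.0101
Σfm² = 21256
Σf(m − x̄)² = Σfm² − (Σfm)²/n = 21256 − 1288²/99 = 4498.9899
Population variance = 4498.9899 / 99 = 45.4443
Standard deviation = √45.4443 = 6.7412

6.741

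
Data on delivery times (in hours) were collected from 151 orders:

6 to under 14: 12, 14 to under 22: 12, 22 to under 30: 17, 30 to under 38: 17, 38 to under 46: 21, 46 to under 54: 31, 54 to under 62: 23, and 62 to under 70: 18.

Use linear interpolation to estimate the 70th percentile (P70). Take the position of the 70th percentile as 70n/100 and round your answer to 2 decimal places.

Cumulative frequencies: 12, 24, 41, 58, 79, 110, 133, 151
n = 151; position = 70n/100 = 105.7.
This falls in the class 46 to under 54: L = 46, F = 79, f = 31, h = 8.
70th percentile ≈ 46 + ((105.7 − 79) / 31) × 8 = 52.8903

52.89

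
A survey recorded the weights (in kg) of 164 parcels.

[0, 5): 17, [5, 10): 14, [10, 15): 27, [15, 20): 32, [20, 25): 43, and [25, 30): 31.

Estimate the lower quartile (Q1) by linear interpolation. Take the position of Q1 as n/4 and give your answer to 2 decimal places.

Cumulative frequencies: 17, 31, 58, 90, 133, 164
n = 164; position = n/4 = 41.
This falls in the class [10, 15): L = 10, F = 31, f = 27, h = 5.
Lower quartile ≈ 10 + ((41 − 31) / 27) × 5 = 11.8519

11.85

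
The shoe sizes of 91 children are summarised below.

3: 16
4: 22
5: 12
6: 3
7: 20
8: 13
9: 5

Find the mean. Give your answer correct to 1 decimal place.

5.5

Values: 3, 4, 5, 6, 7, 8, 9
Σfx = 16×3 + 22×4 + 12×5 + 3×6 + 20×7 + 13×8 + 5×9 = 503
n = Σf = 91
Mean = 503 / 91 = 5.5275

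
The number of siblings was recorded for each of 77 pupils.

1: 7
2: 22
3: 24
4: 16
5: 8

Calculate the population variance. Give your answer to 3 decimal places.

1.270

Values: 1, 2, 3, 4, 5
n = 77, Σfx = 227, mean = 2.9481
Σfx² = 767
Σf(x − x̄)² = Σfx² − (Σfx)²/n = 767 − 227²/77 = 97.7922
Population variance = 97.7922 / 77 = 1.2700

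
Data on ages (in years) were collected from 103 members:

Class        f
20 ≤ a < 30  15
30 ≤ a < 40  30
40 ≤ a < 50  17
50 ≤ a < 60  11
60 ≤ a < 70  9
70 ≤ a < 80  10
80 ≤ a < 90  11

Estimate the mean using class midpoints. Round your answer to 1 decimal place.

Midpoints: 25, 35, 45, 55, 65, 75, 85
Σfm = 15×25 + 30×35 + 17×45 + 11×55 + 9×65 + 10×75 + 11×85 = 5065
n = Σf = 103
Mean = 5065 / 103 = 49.1748

49.2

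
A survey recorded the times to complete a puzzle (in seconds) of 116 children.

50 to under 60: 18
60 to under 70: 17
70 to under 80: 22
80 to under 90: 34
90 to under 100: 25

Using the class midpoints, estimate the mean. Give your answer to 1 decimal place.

77.7

Midpoints: 55, 65, 75, 85, 95
Σfm = 18×55 + 17×65 + 22×75 + 34×85 + 25×95 = 9010
n = Σf = 116
Mean = 9010 / 116 = 77.6724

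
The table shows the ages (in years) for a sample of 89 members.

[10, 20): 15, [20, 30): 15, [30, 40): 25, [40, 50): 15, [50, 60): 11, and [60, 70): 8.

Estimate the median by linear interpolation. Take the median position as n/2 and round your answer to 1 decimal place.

35.8

Cumulative frequencies: 15, 30, 55, 70, 81, 89
n = 89; position = n/2 = 44.5.
This falls in the class [30, 40): L = 30, F = 30, f = 25, h = 10.
Median ≈ 30 + ((44.5 − 30) / 25) × 10 = 35.8000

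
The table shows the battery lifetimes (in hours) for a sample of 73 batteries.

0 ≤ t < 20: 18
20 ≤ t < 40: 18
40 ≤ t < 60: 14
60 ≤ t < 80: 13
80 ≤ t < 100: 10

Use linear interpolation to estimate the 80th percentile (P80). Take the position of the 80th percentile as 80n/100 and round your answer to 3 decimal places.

72.923

Cumulative frequencies: 18, 36, 50, 63, 73
n = 73; position = 80n/100 = 58.4.
This falls in the class 60 ≤ t < 80: L = 60, F = 50, f = 13, h = 20.
80th percentile ≈ 60 + ((58.4 − 50) / 13) × 20 = 72.9231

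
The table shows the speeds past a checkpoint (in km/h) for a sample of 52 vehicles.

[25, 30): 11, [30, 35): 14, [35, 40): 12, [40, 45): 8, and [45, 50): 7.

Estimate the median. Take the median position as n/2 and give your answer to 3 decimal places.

Cumulative frequencies: 11, 25, 37, 45, 52
n = 52; position = n/2 = 26.
This falls in the class [35, 40): L = 35, F = 25, f = 12, h = 5.
Median ≈ 35 + ((26 − 25) / 12) × 5 = 35.4167

35.417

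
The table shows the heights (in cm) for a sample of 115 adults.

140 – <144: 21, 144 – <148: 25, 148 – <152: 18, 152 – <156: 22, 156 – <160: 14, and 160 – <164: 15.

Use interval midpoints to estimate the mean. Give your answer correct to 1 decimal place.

151.0

Midpoints: 142, 146, 150, 154, 158, 162
Σfm = 21×142 + 25×146 + 18×150 + 22×154 + 14×158 + 15×162 = 17362
n = Σf = 115
Mean = 17362 / 115 = 150.9739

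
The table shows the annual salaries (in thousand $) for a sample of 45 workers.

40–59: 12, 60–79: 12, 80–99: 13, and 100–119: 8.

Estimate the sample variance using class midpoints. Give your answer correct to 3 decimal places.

Midpoints: 49.5, 69.5, 89.5, 109.5
n = 45, Σfm = 3467.5, mean = 77.0556
Σfm² = 287421.25
Σf(m − x̄)² = Σfm² − (Σfm)²/n = 287421.25 − 3467.5²/45 = 20231.1111
Sample variance = 20231.1111 / 44 = 459.7980

459.798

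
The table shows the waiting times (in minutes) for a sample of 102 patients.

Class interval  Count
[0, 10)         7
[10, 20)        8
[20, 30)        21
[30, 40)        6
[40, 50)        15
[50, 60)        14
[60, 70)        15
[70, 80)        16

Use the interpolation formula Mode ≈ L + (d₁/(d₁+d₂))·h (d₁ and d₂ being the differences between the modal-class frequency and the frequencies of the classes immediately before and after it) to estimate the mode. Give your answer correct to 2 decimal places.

Modal class: [20, 30) (highest frequency 21).
d₁ = 21 − 8 = 13, d₂ = 21 − 6 = 15
Mode ≈ 20 + (13/(13+15)) × 10 = 20 + 4.6429 = 24.6429

24.64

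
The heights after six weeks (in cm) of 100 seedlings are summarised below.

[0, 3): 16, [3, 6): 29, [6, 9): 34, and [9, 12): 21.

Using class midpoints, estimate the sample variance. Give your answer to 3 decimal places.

8.909

Midpoints: 1.5, 4.5, 7.5, 10.5
n = 100, Σfm = 630, mean = 6.3000
Σfm² = 4851
Σf(m − x̄)² = Σfm² − (Σfm)²/n = 4851 − 630²/100 = 882.0000
Sample variance = 882.0000 / 99 = 8.9091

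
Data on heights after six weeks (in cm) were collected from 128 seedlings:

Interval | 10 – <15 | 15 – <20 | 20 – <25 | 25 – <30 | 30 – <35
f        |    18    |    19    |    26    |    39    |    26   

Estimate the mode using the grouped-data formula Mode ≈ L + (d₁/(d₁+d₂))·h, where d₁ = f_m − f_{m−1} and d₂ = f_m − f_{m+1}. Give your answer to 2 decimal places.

27.50

Modal class: 25 – <30 (highest frequency 39).
d₁ = 39 − 26 = 13, d₂ = 39 − 26 = 13
Mode ≈ 25 + (13/(13+13)) × 5 = 25 + 2.5000 = 27.5000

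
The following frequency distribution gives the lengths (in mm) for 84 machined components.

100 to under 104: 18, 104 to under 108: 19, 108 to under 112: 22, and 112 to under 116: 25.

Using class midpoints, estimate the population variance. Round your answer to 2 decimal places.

20.05

Midpoints: 102, 106, 110, 114
n = 84, Σfm = 9120, mean = 108.5714
Σfm² = 991856
Σf(m − x̄)² = Σfm² − (Σfm)²/n = 991856 − 9120²/84 = 1684.5714
Population variance = 1684.5714 / 84 = 20.0544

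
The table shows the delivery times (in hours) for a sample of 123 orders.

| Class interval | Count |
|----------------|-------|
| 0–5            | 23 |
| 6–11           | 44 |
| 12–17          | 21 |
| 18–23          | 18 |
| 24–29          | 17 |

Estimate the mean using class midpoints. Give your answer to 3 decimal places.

Midpoints: 2.5, 8.5, 14.5, 20.5, 26.5
Σfm = 23×2.5 + 44×8.5 + 21×14.5 + 18×20.5 + 17×26.5 = 1555.5
n = Σf = 123
Mean = 1555.5 / 123 = 12.6463

12.646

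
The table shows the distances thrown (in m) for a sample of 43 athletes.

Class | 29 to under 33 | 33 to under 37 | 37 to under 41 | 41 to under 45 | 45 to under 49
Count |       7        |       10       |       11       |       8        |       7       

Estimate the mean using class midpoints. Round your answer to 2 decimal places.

Midpoints: 31, 35, 39, 43, 47
Σfm = 7×31 + 10×35 + 11×39 + 8×43 + 7×47 = 1669
n = Σf = 43
Mean = 1669 / 43 = 38.8140

38.81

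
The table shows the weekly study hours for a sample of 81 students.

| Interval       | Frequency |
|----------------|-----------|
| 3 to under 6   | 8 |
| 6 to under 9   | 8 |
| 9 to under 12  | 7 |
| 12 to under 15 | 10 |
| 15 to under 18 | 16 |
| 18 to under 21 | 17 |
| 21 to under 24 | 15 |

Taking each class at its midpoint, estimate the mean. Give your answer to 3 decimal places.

15.278

Midpoints: 4.5, 7.5, 10.5, 13.5, 16.5, 19.5, 22.5
Σfm = 8×4.5 + 8×7.5 + 7×10.5 + 10×13.5 + 16×16.5 + 17×19.5 + 15×22.5 = 1237.5
n = Σf = 81
Mean = 1237.5 / 81 = 15.2778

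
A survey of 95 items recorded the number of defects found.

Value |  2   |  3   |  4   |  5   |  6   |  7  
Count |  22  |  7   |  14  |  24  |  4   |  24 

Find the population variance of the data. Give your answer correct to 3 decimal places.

Values: 2, 3, 4, 5, 6, 7
n = 95, Σfx = 433, mean = 4.5579
Σfx² = 2295
Σf(x − x̄)² = Σfx² − (Σfx)²/n = 2295 − 433²/95 = 321.4316
Population variance = 321.4316 / 95 = 3.3835

3.383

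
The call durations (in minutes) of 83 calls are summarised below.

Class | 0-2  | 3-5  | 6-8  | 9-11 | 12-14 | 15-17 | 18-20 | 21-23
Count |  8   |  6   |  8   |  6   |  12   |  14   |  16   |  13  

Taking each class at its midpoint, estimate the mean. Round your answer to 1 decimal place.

13.5

Midpoints: 1, 4, 7, 10, 13, 16, 19, 22
Σfm = 8×1 + 6×4 + 8×7 + 6×10 + 12×13 + 14×16 + 16×19 + 13×22 = 1118
n = Σf = 83
Mean = 1118 / 83 = 13.4699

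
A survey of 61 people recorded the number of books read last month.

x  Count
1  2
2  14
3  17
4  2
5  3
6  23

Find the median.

3

Cumulative frequencies: 2, 16, 33, 35, 38, 61
n = 61, so the median is the value in position (n+1)/2 = 31.
Position 31 falls at value 3.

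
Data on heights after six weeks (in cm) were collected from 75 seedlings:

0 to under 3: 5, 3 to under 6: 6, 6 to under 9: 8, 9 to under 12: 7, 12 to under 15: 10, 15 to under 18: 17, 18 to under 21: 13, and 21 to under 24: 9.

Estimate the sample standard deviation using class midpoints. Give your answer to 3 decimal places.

Midpoints: 1.5, 4.5, 7.5, 10.5, 13.5, 16.5, 19.5, 22.5
n = 75, Σfm = 1039.5, mean = 13.8600
Σfm² = 17304.75
Σf(m − x̄)² = Σfm² − (Σfm)²/n = 17304.75 − 1039.5²/75 = 2897.2800
Sample variance = 2897.2800 / 74 = 39.1524
Standard deviation = √39.1524 = 6.2572

6.257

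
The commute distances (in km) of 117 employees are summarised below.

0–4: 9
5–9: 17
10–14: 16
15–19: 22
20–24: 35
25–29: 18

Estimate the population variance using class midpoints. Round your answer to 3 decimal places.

58.054

Midpoints: 2, 7, 12, 17, 22, 27
n = 117, Σfm = 1959, mean = 16.7436
Σfm² = 39593
Σf(m − x̄)² = Σfm² − (Σfm)²/n = 39593 − 1959²/117 = 6792.3077
Population variance = 6792.3077 / 117 = 58.0539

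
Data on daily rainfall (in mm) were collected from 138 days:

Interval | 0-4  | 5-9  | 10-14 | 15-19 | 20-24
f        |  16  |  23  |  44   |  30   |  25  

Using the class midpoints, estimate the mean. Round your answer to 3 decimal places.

Midpoints: 2, 7, 12, 17, 22
Σfm = 16×2 + 23×7 + 44×12 + 30×17 + 25×22 = 1781
n = Σf = 138
Mean = 1781 / 138 = 12.9058

12.906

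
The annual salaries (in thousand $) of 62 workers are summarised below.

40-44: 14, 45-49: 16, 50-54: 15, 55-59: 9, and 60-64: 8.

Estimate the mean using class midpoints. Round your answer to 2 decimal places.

Midpoints: 42, 47, 52, 57, 62
Σfm = 14×42 + 16×47 + 15×52 + 9×57 + 8×62 = 3129
n = Σf = 62
Mean = 3129 / 62 = 50.4677

50.47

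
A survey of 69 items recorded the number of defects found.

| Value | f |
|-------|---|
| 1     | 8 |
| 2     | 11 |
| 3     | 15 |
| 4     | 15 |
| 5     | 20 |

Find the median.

Cumulative frequencies: 8, 19, 34, 49, 69
n = 69, so the median is the value in position (n+1)/2 = 35.
Position 35 falls at value 4.

4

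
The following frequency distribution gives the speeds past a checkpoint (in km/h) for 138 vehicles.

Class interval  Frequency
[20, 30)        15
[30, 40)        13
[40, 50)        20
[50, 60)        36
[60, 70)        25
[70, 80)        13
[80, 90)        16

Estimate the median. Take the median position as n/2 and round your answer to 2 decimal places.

55.83

Cumulative frequencies: 15, 28, 48, 84, 109, 122, 138
n = 138; position = n/2 = 69.
This falls in the class [50, 60): L = 50, F = 48, f = 36, h = 10.
Median ≈ 50 + ((69 − 48) / 36) × 10 = 55.8333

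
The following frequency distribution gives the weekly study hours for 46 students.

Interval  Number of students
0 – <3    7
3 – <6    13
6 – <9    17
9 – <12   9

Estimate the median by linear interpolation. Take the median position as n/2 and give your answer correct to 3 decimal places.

6.529

Cumulative frequencies: 7, 20, 37, 46
n = 46; position = n/2 = 23.
This falls in the class 6 – <9: L = 6, F = 20, f = 17, h = 3.
Median ≈ 6 + ((23 − 20) / 17) × 3 = 6.5294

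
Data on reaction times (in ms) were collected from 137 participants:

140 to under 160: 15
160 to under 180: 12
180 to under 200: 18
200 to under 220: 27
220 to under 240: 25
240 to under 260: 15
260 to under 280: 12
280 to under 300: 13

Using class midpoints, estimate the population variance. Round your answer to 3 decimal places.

1690.831

Midpoints: 150, 170, 190, 210, 230, 250, 270, 290
n = 137, Σfm = 29890, mean = 218.1752
Σfm² = 6752900
Σf(m − x̄)² = Σfm² − (Σfm)²/n = 6752900 − 29890²/137 = 231643.7956
Population variance = 231643.7956 / 137 = 1690.8306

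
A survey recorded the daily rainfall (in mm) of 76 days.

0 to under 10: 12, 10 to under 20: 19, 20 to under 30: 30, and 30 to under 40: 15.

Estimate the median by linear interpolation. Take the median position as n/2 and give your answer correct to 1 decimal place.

22.3

Cumulative frequencies: 12, 31, 61, 76
n = 76; position = n/2 = 38.
This falls in the class 20 to under 30: L = 20, F = 31, f = 30, h = 10.
Median ≈ 20 + ((38 − 31) / 30) × 10 = 22.3333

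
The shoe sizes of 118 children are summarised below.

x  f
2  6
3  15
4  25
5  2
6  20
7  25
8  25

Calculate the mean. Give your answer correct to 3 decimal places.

Values: 2, 3, 4, 5, 6, 7, 8
Σfx = 6×2 + 15×3 + 25×4 + 2×5 + 20×6 + 25×7 + 25×8 = 662
n = Σf = 118
Mean = 662 / 118 = 5.6102

5.610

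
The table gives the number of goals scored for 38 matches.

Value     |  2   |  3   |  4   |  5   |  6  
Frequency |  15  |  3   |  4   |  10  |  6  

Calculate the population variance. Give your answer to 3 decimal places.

Values: 2, 3, 4, 5, 6
n = 38, Σfx = 141, mean = 3.7105
Σfx² = 617
Σf(x − x̄)² = Σfx² − (Σfx)²/n = 617 − 141²/38 = 93.8158
Population variance = 93.8158 / 38 = 2.4688

2.469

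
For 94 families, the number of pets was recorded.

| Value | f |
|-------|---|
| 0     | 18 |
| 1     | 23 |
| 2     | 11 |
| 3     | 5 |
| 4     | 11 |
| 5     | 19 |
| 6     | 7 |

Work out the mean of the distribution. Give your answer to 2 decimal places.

Values: 0, 1, 2, 3, 4, 5, 6
Σfx = 18×0 + 23×1 + 11×2 + 5×3 + 11×4 + 19×5 + 7×6 = 241
n = Σf = 94
Mean = 241 / 94 = 2.5638

2.56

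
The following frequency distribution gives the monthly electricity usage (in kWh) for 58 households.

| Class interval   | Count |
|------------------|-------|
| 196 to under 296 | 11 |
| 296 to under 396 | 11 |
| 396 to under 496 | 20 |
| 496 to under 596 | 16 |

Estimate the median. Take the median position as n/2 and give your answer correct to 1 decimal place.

431.0

Cumulative frequencies: 11, 22, 42, 58
n = 58; position = n/2 = 29.
This falls in the class 396 to under 496: L = 396, F = 22, f = 20, h = 100.
Median ≈ 396 + ((29 − 22) / 20) × 100 = 431.0000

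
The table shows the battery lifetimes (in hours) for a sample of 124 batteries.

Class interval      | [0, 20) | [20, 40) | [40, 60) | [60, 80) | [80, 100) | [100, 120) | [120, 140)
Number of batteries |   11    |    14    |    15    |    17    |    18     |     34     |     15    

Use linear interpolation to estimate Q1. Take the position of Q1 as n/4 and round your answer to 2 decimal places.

48.00

Cumulative frequencies: 11, 25, 40, 57, 75, 109, 124
n = 124; position = n/4 = 31.
This falls in the class [40, 60): L = 40, F = 25, f = 15, h = 20.
Lower quartile ≈ 40 + ((31 − 25) / 15) × 20 = 48.0000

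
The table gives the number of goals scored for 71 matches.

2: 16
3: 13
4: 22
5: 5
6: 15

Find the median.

4

Cumulative frequencies: 16, 29, 51, 56, 71
n = 71, so the median is the value in position (n+1)/2 = 36.
Position 36 falls at value 4.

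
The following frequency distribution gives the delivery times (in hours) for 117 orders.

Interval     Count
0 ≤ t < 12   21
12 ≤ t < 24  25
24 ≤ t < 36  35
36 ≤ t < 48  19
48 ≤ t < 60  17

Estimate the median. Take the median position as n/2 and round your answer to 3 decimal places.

28.286

Cumulative frequencies: 21, 46, 81, 100, 117
n = 117; position = n/2 = 58.5.
This falls in the class 24 ≤ t < 36: L = 24, F = 46, f = 35, h = 12.
Median ≈ 24 + ((58.5 − 46) / 35) × 12 = 28.2857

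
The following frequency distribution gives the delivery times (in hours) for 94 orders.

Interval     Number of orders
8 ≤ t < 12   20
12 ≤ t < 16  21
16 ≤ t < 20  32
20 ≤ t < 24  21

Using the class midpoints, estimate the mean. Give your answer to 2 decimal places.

16.30

Midpoints: 10, 14, 18, 22
Σfm = 20×10 + 21×14 + 32×18 + 21×22 = 1532
n = Σf = 94
Mean = 1532 / 94 = 16.2979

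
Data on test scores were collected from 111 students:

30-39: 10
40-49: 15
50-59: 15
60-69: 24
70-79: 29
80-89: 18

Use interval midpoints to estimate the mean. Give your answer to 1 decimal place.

63.6

Midpoints: 34.5, 44.5, 54.5, 64.5, 74.5, 84.5
Σfm = 10×34.5 + 15×44.5 + 15×54.5 + 24×64.5 + 29×74.5 + 18×84.5 = 7059.5
n = Σf = 111
Mean = 7059.5 / 111 = 63.5991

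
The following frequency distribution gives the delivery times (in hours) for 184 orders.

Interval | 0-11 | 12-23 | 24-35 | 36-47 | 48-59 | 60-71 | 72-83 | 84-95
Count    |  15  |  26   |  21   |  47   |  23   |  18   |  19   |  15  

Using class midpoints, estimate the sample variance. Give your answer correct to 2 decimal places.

588.37

Midpoints: 5.5, 17.5, 29.5, 41.5, 53.5, 65.5, 77.5, 89.5
n = 184, Σfm = 8332, mean = 45.2826
Σfm² = 484966
Σf(m − x̄)² = Σfm² − (Σfm)²/n = 484966 − 8332²/184 = 107671.3043
Sample variance = 107671.3043 / 183 = 588.3678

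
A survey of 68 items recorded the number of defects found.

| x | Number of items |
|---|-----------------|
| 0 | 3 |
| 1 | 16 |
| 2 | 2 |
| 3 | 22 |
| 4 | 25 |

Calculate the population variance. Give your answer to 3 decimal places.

1.665

Values: 0, 1, 2, 3, 4
n = 68, Σfx = 186, mean = 2.7353
Σfx² = 622
Σf(x − x̄)² = Σfx² − (Σfx)²/n = 622 − 186²/68 = 113.2353
Population variance = 113.2353 / 68 = 1.6652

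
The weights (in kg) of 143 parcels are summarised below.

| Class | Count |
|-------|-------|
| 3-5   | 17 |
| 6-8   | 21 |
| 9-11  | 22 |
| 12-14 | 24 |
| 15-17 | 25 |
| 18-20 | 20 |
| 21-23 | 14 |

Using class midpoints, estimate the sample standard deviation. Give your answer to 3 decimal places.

5.570

Midpoints: 4, 7, 10, 13, 16, 19, 22
n = 143, Σfm = 1835, mean = 12.8322
Σfm² = 27953
Σf(m − x̄)² = Σfm² − (Σfm)²/n = 27953 − 1835²/143 = 4405.9720
Sample variance = 4405.9720 / 142 = 31.0280
Standard deviation = √31.0280 = 5.5703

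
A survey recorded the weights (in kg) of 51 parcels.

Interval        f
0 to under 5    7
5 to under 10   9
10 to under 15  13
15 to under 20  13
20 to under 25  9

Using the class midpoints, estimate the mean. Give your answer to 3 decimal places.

13.284

Midpoints: 2.5, 7.5, 12.5, 17.5, 22.5
Σfm = 7×2.5 + 9×7.5 + 13×12.5 + 13×17.5 + 9×22.5 = 677.5
n = Σf = 51
Mean = 677.5 / 51 = 13.2843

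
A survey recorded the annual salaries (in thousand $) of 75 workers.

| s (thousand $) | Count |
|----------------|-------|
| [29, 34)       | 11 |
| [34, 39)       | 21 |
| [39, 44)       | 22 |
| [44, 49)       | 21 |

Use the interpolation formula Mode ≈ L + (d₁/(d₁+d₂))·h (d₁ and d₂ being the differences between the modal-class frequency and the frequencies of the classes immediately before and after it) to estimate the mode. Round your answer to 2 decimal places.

Modal class: [39, 44) (highest frequency 22).
d₁ = 22 − 21 = 1, d₂ = 22 − 21 = 1
Mode ≈ 39 + (1/(1+1)) × 5 = 39 + 2.5000 = 41.5000

41.50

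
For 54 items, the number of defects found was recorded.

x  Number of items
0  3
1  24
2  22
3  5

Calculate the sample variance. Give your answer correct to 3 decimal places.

Values: 0, 1, 2, 3
n = 54, Σfx = 83, mean = 1.5370
Σfx² = 157
Σf(x − x̄)² = Σfx² − (Σfx)²/n = 157 − 83²/54 = 29.4259
Sample variance = 29.4259 / 53 = 0.5552

0.555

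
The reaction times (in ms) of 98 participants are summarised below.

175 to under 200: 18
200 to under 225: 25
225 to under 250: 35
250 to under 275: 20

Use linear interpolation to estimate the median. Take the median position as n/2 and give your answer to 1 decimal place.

Cumulative frequencies: 18, 43, 78, 98
n = 98; position = n/2 = 49.
This falls in the class 225 to under 250: L = 225, F = 43, f = 35, h = 25.
Median ≈ 225 + ((49 − 43) / 35) × 25 = 229.2857

229.3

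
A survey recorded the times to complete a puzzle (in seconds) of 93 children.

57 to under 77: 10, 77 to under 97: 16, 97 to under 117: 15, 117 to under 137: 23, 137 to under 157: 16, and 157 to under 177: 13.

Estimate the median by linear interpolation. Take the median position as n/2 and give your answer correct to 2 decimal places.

121.78

Cumulative frequencies: 10, 26, 41, 64, 80, 93
n = 93; position = n/2 = 46.5.
This falls in the class 117 to under 137: L = 117, F = 41, f = 23, h = 20.
Median ≈ 117 + ((46.5 − 41) / 23) × 20 = 121.7826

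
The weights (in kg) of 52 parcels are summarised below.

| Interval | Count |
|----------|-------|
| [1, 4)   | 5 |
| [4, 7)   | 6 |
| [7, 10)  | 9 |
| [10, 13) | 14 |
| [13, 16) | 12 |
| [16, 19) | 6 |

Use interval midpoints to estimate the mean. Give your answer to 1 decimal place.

Midpoints: 2.5, 5.5, 8.5, 11.5, 14.5, 17.5
Σfm = 5×2.5 + 6×5.5 + 9×8.5 + 14×11.5 + 12×14.5 + 6×17.5 = 562
n = Σf = 52
Mean = 562 / 52 = 10.8077

10.8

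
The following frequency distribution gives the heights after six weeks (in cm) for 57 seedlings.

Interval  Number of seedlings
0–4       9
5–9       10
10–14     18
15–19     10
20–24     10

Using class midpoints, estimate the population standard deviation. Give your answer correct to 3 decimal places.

Midpoints: 2, 7, 12, 17, 22
n = 57, Σfm = 694, mean = 12.1754
Σfm² = 10848
Σf(m − x̄)² = Σfm² − (Σfm)²/n = 10848 − 694²/57 = 2398.2456
Population variance = 2398.2456 / 57 = 42.0745
Standard deviation = √42.0745 = 6.4865

6.486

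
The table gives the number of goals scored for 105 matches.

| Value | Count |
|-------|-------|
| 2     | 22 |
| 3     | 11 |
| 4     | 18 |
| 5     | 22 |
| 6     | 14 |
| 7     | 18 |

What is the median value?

Cumulative frequencies: 22, 33, 51, 73, 87, 105
n = 105, so the median is the value in position (n+1)/2 = 53.
Position 53 falls at value 5.

5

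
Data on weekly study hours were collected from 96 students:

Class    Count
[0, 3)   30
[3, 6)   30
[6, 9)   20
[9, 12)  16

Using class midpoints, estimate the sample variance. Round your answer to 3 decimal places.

Midpoints: 1.5, 4.5, 7.5, 10.5
n = 96, Σfm = 498, mean = 5.1875
Σfm² = 3564
Σf(m − x̄)² = Σfm² − (Σfm)²/n = 3564 − 498²/96 = 980.6250
Sample variance = 980.6250 / 95 = 10.3224

10.322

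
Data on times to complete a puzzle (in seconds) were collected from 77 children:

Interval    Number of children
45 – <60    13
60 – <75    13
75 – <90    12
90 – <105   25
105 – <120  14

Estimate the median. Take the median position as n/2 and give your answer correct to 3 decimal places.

90.300

Cumulative frequencies: 13, 26, 38, 63, 77
n = 77; position = n/2 = 38.5.
This falls in the class 90 – <105: L = 90, F = 38, f = 25, h = 15.
Median ≈ 90 + ((38.5 − 38) / 25) × 15 = 90.3000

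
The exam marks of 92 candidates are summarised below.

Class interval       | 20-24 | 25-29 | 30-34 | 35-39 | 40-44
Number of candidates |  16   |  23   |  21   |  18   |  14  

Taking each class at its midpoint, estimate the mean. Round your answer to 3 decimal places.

Midpoints: 22, 27, 32, 37, 42
Σfm = 16×22 + 23×27 + 21×32 + 18×37 + 14×42 = 2899
n = Σf = 92
Mean = 2899 / 92 = 31.5109

31.511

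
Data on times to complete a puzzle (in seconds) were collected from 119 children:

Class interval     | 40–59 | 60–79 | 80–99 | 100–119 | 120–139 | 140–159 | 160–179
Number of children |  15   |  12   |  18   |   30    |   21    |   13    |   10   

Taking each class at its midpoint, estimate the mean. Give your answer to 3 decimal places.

107.819

Midpoints: 49.5, 69.5, 89.5, 109.5, 129.5, 149.5, 169.5
Σfm = 15×49.5 + 12×69.5 + 18×89.5 + 30×109.5 + 21×129.5 + 13×149.5 + 10×169.5 = 12830.5
n = Σf = 119
Mean = 12830.5 / 119 = 107.8193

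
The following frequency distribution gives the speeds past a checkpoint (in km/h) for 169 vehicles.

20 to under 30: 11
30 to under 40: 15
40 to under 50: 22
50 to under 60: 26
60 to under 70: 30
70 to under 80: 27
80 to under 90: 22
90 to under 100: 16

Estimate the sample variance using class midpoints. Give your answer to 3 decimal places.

401.507

Midpoints: 25, 35, 45, 55, 65, 75, 85, 95
n = 169, Σfm = 10585, mean = 62.6331
Σfm² = 730425
Σf(m − x̄)² = Σfm² − (Σfm)²/n = 730425 − 10585²/169 = 67453.2544
Sample variance = 67453.2544 / 168 = 401.5075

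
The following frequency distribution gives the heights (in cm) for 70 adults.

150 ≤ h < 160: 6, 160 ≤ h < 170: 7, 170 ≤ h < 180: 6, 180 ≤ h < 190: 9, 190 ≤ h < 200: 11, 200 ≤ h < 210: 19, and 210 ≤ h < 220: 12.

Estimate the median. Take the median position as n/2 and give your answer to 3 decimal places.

Cumulative frequencies: 6, 13, 19, 28, 39, 58, 70
n = 70; position = n/2 = 35.
This falls in the class 190 ≤ h < 200: L = 190, F = 28, f = 11, h = 10.
Median ≈ 190 + ((35 − 28) / 11) × 10 = 196.3636

196.364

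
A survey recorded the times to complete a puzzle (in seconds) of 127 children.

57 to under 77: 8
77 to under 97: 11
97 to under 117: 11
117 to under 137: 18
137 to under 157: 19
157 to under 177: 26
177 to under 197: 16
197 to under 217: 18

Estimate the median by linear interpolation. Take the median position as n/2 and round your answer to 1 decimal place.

Cumulative frequencies: 8, 19, 30, 48, 67, 93, 109, 127
n = 127; position = n/2 = 63.5.
This falls in the class 137 to under 157: L = 137, F = 48, f = 19, h = 20.
Median ≈ 137 + ((63.5 − 48) / 19) × 20 = 153.3158

153.3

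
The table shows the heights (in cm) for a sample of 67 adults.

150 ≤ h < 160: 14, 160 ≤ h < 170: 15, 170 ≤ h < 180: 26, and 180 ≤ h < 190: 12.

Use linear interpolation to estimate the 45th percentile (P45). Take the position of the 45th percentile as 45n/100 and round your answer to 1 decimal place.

Cumulative frequencies: 14, 29, 55, 67
n = 67; position = 45n/100 = 30.15.
This falls in the class 170 ≤ h < 180: L = 170, F = 29, f = 26, h = 10.
45th percentile ≈ 170 + ((30.15 − 29) / 26) × 10 = 170.4423

170.4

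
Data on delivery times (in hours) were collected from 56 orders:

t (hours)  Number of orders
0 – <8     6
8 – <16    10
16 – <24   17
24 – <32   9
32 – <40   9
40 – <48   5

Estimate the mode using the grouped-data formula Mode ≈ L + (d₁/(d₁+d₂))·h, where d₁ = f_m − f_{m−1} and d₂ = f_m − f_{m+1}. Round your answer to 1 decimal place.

Modal class: 16 – <24 (highest frequency 17).
d₁ = 17 − 10 = 7, d₂ = 17 − 9 = 8
Mode ≈ 16 + (7/(7+8)) × 8 = 16 + 3.7333 = 19.7333

19.7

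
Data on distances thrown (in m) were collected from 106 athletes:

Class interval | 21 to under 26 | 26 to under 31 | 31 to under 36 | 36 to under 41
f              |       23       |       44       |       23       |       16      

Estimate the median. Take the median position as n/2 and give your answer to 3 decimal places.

29.409

Cumulative frequencies: 23, 67, 90, 106
n = 106; position = n/2 = 53.
This falls in the class 26 to under 31: L = 26, F = 23, f = 44, h = 5.
Median ≈ 26 + ((53 − 23) / 44) × 5 = 29.4091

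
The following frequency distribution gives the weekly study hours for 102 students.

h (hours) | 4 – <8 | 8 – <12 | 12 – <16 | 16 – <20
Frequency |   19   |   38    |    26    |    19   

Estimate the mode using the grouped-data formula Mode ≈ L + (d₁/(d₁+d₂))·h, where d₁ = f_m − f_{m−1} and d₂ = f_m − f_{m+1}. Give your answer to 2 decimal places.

Modal class: 8 – <12 (highest frequency 38).
d₁ = 38 − 19 = 19, d₂ = 38 − 26 = 12
Mode ≈ 8 + (19/(19+12)) × 4 = 8 + 2.4516 = 10.4516

10.45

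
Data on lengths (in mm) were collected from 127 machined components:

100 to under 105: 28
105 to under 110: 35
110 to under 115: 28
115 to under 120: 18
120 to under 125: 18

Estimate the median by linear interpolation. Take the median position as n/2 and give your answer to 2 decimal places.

110.09

Cumulative frequencies: 28, 63, 91, 109, 127
n = 127; position = n/2 = 63.5.
This falls in the class 110 to under 115: L = 110, F = 63, f = 28, h = 5.
Median ≈ 110 + ((63.5 − 63) / 28) × 5 = 110.0893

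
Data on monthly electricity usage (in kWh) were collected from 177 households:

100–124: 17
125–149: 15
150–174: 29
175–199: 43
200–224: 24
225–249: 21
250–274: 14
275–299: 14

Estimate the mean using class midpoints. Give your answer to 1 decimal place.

Midpoints: 112, 137, 162, 187, 212, 237, 262, 287
Σfm = 17×112 + 15×137 + 29×162 + 43×187 + 24×212 + 21×237 + 14×262 + 14×287 = 34449
n = Σf = 177
Mean = 34449 / 177 = 194.6271

194.6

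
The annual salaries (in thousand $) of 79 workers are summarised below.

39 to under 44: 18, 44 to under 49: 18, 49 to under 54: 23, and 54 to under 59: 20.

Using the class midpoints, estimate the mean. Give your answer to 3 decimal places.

Midpoints: 41.5, 46.5, 51.5, 56.5
Σfm = 18×41.5 + 18×46.5 + 23×51.5 + 20×56.5 = 3898.5
n = Σf = 79
Mean = 3898.5 / 79 = 49.3481

49.348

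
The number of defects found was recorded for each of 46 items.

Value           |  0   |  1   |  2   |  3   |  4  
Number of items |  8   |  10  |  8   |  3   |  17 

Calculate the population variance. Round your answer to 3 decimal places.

Values: 0, 1, 2, 3, 4
n = 46, Σfx = 103, mean = 2.2391
Σfx² = 341
Σf(x − x̄)² = Σfx² − (Σfx)²/n = 341 − 103²/46 = 110.3696
Population variance = 110.3696 / 46 = 2.3993

2.399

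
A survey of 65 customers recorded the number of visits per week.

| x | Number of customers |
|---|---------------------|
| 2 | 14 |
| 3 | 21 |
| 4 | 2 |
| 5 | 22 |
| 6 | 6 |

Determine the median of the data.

Cumulative frequencies: 14, 35, 37, 59, 65
n = 65, so the median is the value in position (n+1)/2 = 33.
Position 33 falls at value 3.

3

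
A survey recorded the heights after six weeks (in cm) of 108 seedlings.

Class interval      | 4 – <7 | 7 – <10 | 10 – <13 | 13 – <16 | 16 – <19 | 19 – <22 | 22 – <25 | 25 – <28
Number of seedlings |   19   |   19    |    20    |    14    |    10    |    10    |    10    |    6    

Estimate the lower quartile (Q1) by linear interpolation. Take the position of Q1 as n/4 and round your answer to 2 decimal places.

8.26

Cumulative frequencies: 19, 38, 58, 72, 82, 92, 102, 108
n = 108; position = n/4 = 27.
This falls in the class 7 – <10: L = 7, F = 19, f = 19, h = 3.
Lower quartile ≈ 7 + ((27 − 19) / 19) × 3 = 8.2632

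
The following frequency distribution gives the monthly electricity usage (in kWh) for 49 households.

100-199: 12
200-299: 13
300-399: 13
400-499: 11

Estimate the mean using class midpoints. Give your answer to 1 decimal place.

Midpoints: 149.5, 249.5, 349.5, 449.5
Σfm = 12×149.5 + 13×249.5 + 13×349.5 + 11×449.5 = 14525.5
n = Σf = 49
Mean = 14525.5 / 49 = 296.4388

296.4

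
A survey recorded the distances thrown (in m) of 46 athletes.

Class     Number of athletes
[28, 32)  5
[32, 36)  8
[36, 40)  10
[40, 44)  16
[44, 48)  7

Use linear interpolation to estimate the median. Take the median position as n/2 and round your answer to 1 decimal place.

40.0

Cumulative frequencies: 5, 13, 23, 39, 46
n = 46; position = n/2 = 23.
This falls in the class [36, 40): L = 36, F = 13, f = 10, h = 4.
Median ≈ 36 + ((23 − 13) / 10) × 4 = 40.0000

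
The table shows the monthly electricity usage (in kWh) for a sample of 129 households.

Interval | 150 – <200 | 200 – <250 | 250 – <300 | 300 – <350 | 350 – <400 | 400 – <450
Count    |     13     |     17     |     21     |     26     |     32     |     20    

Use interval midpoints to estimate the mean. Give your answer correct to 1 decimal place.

Midpoints: 175, 225, 275, 325, 375, 425
Σfm = 13×175 + 17×225 + 21×275 + 26×325 + 32×375 + 20×425 = 40825
n = Σf = 129
Mean = 40825 / 129 = 316.4729

316.5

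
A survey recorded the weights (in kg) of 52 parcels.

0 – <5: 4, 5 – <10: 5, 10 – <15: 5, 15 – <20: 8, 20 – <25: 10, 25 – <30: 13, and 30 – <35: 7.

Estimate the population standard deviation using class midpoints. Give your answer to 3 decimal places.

Midpoints: 2.5, 7.5, 12.5, 17.5, 22.5, 27.5, 32.5
n = 52, Σfm = 1060, mean = 20.3846
Σfm² = 25825
Σf(m − x̄)² = Σfm² − (Σfm)²/n = 25825 − 1060²/52 = 4217.3077
Population variance = 4217.3077 / 52 = 81.1021
Standard deviation = √81.1021 = 9.0057

9.006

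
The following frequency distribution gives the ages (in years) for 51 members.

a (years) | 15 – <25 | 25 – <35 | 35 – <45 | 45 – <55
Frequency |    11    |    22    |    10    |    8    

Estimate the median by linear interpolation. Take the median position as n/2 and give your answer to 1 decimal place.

31.6

Cumulative frequencies: 11, 33, 43, 51
n = 51; position = n/2 = 25.5.
This falls in the class 25 – <35: L = 25, F = 11, f = 22, h = 10.
Median ≈ 25 + ((25.5 − 11) / 22) × 10 = 31.5909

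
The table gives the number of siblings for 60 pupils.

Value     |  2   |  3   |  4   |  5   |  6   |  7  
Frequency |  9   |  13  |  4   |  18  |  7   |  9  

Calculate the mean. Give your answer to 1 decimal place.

Values: 2, 3, 4, 5, 6, 7
Σfx = 9×2 + 13×3 + 4×4 + 18×5 + 7×6 + 9×7 = 268
n = Σf = 60
Mean = 268 / 60 = 4.4667

4.5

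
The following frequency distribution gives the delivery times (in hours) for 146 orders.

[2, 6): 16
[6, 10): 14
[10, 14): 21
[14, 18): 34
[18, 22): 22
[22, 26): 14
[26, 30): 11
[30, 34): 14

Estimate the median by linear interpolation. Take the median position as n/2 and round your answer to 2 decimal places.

16.59

Cumulative frequencies: 16, 30, 51, 85, 107, 121, 132, 146
n = 146; position = n/2 = 73.
This falls in the class [14, 18): L = 14, F = 51, f = 34, h = 4.
Median ≈ 14 + ((73 − 51) / 34) × 4 = 16.5882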